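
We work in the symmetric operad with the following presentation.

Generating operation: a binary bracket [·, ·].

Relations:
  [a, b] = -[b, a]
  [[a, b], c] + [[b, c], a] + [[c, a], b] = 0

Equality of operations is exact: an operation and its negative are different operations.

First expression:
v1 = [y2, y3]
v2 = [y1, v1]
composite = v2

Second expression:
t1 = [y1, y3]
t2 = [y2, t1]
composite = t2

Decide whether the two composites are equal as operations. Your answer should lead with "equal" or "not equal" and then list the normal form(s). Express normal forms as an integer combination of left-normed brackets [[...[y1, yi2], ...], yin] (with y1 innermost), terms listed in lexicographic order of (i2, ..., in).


not equal; the first gives [[y1, y2], y3] - [[y1, y3], y2] and the second -[[y1, y3], y2]


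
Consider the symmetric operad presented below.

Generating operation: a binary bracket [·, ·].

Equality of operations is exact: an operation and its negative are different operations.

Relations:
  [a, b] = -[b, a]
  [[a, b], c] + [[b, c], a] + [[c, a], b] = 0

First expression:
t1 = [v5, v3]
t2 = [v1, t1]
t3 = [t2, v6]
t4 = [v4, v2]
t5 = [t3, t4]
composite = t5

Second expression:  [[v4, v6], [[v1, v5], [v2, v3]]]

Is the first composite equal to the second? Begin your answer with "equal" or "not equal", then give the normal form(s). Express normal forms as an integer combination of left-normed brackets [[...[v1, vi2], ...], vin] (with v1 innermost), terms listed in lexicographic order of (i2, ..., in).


not equal; the first gives [[[[[v1, v3], v5], v6], v2], v4] - [[[[[v1, v3], v5], v6], v4], v2] - [[[[[v1, v5], v3], v6], v2], v4] + [[[[[v1, v5], v3], v6], v4], v2] and the second -[[[[[v1, v5], v2], v3], v4], v6] + [[[[[v1, v5], v2], v3], v6], v4] + [[[[[v1, v5], v3], v2], v4], v6] - [[[[[v1, v5], v3], v2], v6], v4]

In normal form, the first expression is [[[[[v1, v3], v5], v6], v2], v4] - [[[[[v1, v3], v5], v6], v4], v2] - [[[[[v1, v5], v3], v6], v2], v4] + [[[[[v1, v5], v3], v6], v4], v2]
In normal form, the second expression is -[[[[[v1, v5], v2], v3], v4], v6] + [[[[[v1, v5], v2], v3], v6], v4] + [[[[[v1, v5], v3], v2], v4], v6] - [[[[[v1, v5], v3], v2], v6], v4]
They disagree, so not equal.


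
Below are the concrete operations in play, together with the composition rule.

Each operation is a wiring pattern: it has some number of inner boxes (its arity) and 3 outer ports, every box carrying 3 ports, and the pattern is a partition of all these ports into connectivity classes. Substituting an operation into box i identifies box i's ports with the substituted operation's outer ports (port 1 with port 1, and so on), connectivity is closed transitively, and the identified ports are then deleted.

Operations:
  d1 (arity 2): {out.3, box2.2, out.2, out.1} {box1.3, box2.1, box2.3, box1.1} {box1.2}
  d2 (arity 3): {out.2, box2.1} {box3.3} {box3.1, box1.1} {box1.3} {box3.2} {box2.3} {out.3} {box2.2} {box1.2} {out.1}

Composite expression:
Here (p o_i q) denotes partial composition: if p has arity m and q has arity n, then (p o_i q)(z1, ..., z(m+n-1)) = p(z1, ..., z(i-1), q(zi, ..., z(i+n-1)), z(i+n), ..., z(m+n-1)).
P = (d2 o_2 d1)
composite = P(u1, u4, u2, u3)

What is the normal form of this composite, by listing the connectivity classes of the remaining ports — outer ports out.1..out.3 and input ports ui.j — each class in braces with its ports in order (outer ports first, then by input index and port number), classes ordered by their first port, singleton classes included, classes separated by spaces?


{out.1} {out.2, u2.2} {out.3} {u1.1, u3.1} {u1.2} {u1.3} {u2.1, u2.3, u4.1, u4.3} {u3.2} {u3.3} {u4.2}

After gluing at d2, chains via deleted ports link the u-ports.
after d1, the pattern on (u4, u2) reads {out.1, out.2, out.3, u2.2} {u2.1, u2.3, u4.1, u4.3} {u4.2} (out.j = its outer ports)
after d2, the pattern on (u1, u4, u2, u3) reads {out.1} {out.2, u2.2} {out.3} {u1.1, u3.1} {u1.2} {u1.3} {u2.1, u2.3, u4.1, u4.3} {u3.2} {u3.3} {u4.2} (out.j = its outer ports)


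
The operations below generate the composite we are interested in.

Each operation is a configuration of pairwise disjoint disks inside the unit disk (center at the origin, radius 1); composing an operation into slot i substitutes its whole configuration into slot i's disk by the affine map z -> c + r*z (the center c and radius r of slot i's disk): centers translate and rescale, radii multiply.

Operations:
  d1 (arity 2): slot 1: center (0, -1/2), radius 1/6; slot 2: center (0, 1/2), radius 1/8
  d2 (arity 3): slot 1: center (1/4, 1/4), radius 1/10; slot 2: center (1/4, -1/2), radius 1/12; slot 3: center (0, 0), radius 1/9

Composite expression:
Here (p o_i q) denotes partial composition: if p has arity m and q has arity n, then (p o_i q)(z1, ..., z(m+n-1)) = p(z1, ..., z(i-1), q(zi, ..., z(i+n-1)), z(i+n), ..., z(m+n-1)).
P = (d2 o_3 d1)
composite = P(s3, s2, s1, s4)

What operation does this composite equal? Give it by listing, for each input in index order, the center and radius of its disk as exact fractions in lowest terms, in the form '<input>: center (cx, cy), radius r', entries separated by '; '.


s1: center (0, -1/18), radius 1/54; s2: center (1/4, -1/2), radius 1/12; s3: center (1/4, 1/4), radius 1/10; s4: center (0, 1/18), radius 1/72

Each s-disk chains the slot maps above it in d2; radii multiply.
input s3: composing its 1 substitution step yields center (1/4, 1/4), radius 1/10
input s2: composing its 1 substitution step yields center (1/4, -1/2), radius 1/12
input s1: composing its 2 substitution steps yields center (0, -1/18), radius 1/54
input s4: composing its 2 substitution steps yields center (0, 1/18), radius 1/72


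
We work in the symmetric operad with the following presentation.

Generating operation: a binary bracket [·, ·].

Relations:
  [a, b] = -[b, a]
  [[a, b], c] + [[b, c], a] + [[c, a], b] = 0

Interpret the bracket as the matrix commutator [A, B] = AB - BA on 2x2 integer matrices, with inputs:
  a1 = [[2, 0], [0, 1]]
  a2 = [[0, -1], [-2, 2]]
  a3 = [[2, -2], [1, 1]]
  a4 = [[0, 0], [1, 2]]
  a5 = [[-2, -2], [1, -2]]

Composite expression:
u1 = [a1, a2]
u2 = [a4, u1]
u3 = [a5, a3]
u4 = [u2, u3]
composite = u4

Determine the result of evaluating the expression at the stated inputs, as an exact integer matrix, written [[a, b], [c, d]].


[[-6, 4], [-2, 6]]

[a1, a2] = [[0, -1], [2, 0]]
[a4, [a1, a2]] = [[1, 2], [4, -1]]
[a5, a3] = [[0, 2], [1, 0]]
[[a4, [a1, a2]], [a5, a3]] = [[-6, 4], [-2, 6]]


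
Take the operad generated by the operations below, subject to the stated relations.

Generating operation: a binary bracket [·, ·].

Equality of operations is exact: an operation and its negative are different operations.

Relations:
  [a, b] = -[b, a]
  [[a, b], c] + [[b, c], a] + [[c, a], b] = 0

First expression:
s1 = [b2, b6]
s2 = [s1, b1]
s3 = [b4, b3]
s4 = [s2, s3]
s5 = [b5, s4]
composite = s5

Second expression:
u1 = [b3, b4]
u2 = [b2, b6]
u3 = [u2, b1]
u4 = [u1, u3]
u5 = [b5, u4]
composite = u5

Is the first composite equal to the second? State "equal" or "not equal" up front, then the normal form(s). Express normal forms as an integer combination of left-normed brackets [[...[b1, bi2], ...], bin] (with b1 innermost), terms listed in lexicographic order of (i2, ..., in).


equal — both sides give -[[[[[b1, b2], b6], b3], b4], b5] + [[[[[b1, b2], b6], b4], b3], b5] + [[[[[b1, b6], b2], b3], b4], b5] - [[[[[b1, b6], b2], b4], b3], b5]

In normal form, the first expression is -[[[[[b1, b2], b6], b3], b4], b5] + [[[[[b1, b2], b6], b4], b3], b5] + [[[[[b1, b6], b2], b3], b4], b5] - [[[[[b1, b6], b2], b4], b3], b5]
In normal form, the second expression is -[[[[[b1, b2], b6], b3], b4], b5] + [[[[[b1, b2], b6], b4], b3], b5] + [[[[[b1, b6], b2], b3], b4], b5] - [[[[[b1, b6], b2], b4], b3], b5]
One common form — equal.


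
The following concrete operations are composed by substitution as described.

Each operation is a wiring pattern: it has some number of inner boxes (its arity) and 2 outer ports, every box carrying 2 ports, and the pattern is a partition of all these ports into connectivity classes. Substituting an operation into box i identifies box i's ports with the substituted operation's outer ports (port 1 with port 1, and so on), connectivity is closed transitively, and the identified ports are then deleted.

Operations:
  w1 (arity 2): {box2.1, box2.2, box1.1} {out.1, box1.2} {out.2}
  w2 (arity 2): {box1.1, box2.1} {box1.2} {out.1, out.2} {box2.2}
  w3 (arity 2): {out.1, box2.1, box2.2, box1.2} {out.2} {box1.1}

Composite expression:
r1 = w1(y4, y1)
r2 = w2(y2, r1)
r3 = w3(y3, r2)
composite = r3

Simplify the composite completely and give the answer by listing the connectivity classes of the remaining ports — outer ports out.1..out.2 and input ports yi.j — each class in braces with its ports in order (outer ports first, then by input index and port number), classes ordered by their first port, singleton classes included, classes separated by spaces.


{out.1, y3.2} {out.2} {y1.1, y1.2, y4.1} {y2.1, y4.2} {y2.2} {y3.1}

After gluing at w3, chains via deleted ports link the y-ports.
composing w1 on (y4, y1), with out.j its own outer ports: {out.1, y4.2} {out.2} {y1.1, y1.2, y4.1}
composing w2 on (y2, y4, y1), with out.j its own outer ports: {out.1, out.2} {y1.1, y1.2, y4.1} {y2.1, y4.2} {y2.2}
composing w3 on (y3, y2, y4, y1), with out.j its own outer ports: {out.1, y3.2} {out.2} {y1.1, y1.2, y4.1} {y2.1, y4.2} {y2.2} {y3.1}


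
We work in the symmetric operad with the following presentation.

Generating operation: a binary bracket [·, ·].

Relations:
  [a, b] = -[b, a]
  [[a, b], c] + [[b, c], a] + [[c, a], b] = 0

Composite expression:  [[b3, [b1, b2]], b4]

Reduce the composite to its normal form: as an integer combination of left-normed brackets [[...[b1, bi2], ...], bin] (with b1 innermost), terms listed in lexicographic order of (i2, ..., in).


-[[[b1, b2], b3], b4]


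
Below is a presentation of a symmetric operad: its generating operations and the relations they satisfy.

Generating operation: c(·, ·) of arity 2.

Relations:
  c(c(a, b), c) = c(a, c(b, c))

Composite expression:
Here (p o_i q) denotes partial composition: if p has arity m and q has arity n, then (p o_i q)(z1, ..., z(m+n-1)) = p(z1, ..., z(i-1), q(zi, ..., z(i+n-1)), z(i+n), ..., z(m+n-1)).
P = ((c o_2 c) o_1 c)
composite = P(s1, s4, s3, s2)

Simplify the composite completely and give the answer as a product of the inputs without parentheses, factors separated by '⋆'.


Key point: c is associative — brackets drop, the s-order remains.
c(s1, s4) spells out as s1 ⋆ s4
c(s3, s2) spells out as s3 ⋆ s2
c(c(s1, s4), c(s3, s2)) spells out as s1 ⋆ s4 ⋆ s3 ⋆ s2

s1 ⋆ s4 ⋆ s3 ⋆ s2


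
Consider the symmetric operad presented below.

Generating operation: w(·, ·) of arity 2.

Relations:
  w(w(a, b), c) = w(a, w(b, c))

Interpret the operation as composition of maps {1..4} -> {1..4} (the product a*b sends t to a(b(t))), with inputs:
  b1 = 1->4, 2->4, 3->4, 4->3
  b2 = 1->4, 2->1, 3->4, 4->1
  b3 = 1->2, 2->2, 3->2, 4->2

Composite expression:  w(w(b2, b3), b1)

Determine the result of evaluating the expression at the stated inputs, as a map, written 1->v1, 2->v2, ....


1->1, 2->1, 3->1, 4->1

w(b2, b3) = 1->1, 2->1, 3->1, 4->1
w(w(b2, b3), b1) = 1->1, 2->1, 3->1, 4->1


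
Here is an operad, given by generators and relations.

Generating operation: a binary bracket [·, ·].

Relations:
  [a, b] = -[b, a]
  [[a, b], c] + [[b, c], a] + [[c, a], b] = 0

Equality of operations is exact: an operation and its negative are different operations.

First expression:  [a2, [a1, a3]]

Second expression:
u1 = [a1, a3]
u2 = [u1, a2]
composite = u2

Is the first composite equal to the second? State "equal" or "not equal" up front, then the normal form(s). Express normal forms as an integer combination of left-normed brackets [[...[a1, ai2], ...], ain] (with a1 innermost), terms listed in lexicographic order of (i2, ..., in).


not equal; the first gives -[[a1, a3], a2] and the second [[a1, a3], a2]

In normal form, the first expression is -[[a1, a3], a2]
In normal form, the second expression is [[a1, a3], a2]
No match — not equal.


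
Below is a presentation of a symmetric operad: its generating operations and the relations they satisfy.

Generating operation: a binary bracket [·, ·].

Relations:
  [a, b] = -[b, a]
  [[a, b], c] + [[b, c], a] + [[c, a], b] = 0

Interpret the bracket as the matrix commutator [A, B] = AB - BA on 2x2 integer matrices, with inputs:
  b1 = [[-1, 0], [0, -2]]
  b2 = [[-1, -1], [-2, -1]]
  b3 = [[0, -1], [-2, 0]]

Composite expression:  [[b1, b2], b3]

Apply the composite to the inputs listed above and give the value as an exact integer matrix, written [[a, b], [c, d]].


[b1, b2] = [[0, -1], [2, 0]]
[[b1, b2], b3] = [[4, 0], [0, -4]]

[[4, 0], [0, -4]]


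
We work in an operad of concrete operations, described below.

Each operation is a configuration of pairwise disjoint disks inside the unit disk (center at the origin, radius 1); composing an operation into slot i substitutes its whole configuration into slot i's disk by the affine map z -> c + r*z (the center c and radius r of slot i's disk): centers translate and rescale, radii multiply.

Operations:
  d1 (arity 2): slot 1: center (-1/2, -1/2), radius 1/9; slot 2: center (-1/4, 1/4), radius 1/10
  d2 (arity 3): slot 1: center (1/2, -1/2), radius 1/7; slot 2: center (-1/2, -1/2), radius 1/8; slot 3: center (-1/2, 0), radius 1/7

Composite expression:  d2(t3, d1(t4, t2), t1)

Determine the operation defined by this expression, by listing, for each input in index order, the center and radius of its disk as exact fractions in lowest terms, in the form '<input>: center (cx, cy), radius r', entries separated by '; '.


Each t-disk chains the slot maps above it in d2; radii multiply.
input t3: applying the 1 nested substitution gives center (1/2, -1/2), radius 1/7
input t4: applying the 2 nested substitutions gives center (-9/16, -9/16), radius 1/72
input t2: applying the 2 nested substitutions gives center (-17/32, -15/32), radius 1/80
input t1: applying the 1 nested substitution gives center (-1/2, 0), radius 1/7

t1: center (-1/2, 0), radius 1/7; t2: center (-17/32, -15/32), radius 1/80; t3: center (1/2, -1/2), radius 1/7; t4: center (-9/16, -9/16), radius 1/72


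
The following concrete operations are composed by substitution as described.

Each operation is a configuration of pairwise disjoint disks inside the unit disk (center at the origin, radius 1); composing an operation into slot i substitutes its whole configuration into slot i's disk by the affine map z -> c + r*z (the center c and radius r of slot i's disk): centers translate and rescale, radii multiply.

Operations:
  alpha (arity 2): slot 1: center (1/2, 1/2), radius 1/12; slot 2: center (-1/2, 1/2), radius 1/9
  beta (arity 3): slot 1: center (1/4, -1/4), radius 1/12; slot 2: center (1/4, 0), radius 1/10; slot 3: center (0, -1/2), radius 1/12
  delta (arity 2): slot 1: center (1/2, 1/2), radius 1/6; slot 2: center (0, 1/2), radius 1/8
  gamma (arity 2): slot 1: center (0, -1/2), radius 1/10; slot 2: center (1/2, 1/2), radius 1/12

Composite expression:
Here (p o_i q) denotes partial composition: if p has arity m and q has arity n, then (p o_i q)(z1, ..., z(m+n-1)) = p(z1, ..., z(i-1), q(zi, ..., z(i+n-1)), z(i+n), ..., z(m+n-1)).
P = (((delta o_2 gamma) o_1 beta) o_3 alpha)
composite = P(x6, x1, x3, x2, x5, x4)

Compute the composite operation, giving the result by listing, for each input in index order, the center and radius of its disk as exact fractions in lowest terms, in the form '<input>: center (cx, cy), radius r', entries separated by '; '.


x1: center (13/24, 1/2), radius 1/60; x2: center (71/144, 61/144), radius 1/648; x3: center (73/144, 61/144), radius 1/864; x4: center (1/16, 9/16), radius 1/96; x5: center (0, 7/16), radius 1/80; x6: center (13/24, 11/24), radius 1/72

Only the slot chain above each x matters under delta; compose those maps.
x6 passes through 2 substitutions, ending at center (13/24, 11/24), radius 1/72
x1 passes through 2 substitutions, ending at center (13/24, 1/2), radius 1/60
x3 passes through 3 substitutions, ending at center (73/144, 61/144), radius 1/864
x2 passes through 3 substitutions, ending at center (71/144, 61/144), radius 1/648
x5 passes through 2 substitutions, ending at center (0, 7/16), radius 1/80
x4 passes through 2 substitutions, ending at center (1/16, 9/16), radius 1/96


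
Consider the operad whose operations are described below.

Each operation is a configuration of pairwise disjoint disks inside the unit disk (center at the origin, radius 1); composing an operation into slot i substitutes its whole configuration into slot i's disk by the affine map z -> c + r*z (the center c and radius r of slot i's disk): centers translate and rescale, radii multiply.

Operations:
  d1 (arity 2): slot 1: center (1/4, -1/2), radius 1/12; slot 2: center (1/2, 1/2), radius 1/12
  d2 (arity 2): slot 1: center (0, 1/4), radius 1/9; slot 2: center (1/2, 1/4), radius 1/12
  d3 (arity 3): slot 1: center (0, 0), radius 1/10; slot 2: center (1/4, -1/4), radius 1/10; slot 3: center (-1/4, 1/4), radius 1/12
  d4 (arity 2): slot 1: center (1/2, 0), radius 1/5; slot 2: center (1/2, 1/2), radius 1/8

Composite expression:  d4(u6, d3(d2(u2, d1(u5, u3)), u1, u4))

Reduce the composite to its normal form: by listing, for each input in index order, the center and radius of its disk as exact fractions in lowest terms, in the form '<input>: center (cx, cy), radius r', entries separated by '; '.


Below d4, radii multiply path by path; the u-disk centers shift.
u6: after 1 affine step, its disk has center (1/2, 0), radius 1/5
u2: after 3 affine steps, its disk has center (1/2, 161/320), radius 1/720
u5: after 4 affine steps, its disk has center (389/768, 193/384), radius 1/11520
u3: after 4 affine steps, its disk has center (973/1920, 967/1920), radius 1/11520
u1: after 2 affine steps, its disk has center (17/32, 15/32), radius 1/80
u4: after 2 affine steps, its disk has center (15/32, 17/32), radius 1/96

u1: center (17/32, 15/32), radius 1/80; u2: center (1/2, 161/320), radius 1/720; u3: center (973/1920, 967/1920), radius 1/11520; u4: center (15/32, 17/32), radius 1/96; u5: center (389/768, 193/384), radius 1/11520; u6: center (1/2, 0), radius 1/5


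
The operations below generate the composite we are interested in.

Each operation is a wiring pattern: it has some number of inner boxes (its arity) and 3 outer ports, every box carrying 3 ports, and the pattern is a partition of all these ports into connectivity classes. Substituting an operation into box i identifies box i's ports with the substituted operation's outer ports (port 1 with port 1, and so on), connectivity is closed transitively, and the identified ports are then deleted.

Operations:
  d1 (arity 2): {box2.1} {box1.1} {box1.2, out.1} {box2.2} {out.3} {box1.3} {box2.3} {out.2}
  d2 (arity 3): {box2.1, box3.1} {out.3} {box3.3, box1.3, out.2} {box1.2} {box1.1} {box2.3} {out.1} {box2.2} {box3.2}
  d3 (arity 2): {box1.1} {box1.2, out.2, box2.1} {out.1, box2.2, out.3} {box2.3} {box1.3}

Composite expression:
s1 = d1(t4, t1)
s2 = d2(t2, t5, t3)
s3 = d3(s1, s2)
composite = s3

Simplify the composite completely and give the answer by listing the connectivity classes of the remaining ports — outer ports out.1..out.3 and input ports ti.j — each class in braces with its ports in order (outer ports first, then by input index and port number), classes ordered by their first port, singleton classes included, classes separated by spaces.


{out.1, out.3, t2.3, t3.3} {out.2} {t1.1} {t1.2} {t1.3} {t2.1} {t2.2} {t3.1, t5.1} {t3.2} {t4.1} {t4.2} {t4.3} {t5.2} {t5.3}

Two ports join when wires chain via d3-identified ports.
after d1, the pattern on (t4, t1) reads {out.1, t4.2} {out.2} {out.3} {t1.1} {t1.2} {t1.3} {t4.1} {t4.3} (out.j = its outer ports)
after d2, the pattern on (t2, t5, t3) reads {out.1} {out.2, t2.3, t3.3} {out.3} {t2.1} {t2.2} {t3.1, t5.1} {t3.2} {t5.2} {t5.3} (out.j = its outer ports)
after d3, the pattern on (t4, t1, t2, t5, t3) reads {out.1, out.3, t2.3, t3.3} {out.2} {t1.1} {t1.2} {t1.3} {t2.1} {t2.2} {t3.1, t5.1} {t3.2} {t4.1} {t4.2} {t4.3} {t5.2} {t5.3} (out.j = its outer ports)


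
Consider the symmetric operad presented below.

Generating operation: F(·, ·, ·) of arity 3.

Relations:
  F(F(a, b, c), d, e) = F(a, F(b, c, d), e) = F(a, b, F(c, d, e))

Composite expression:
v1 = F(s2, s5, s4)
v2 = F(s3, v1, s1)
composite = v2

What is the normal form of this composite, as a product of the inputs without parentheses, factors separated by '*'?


Every regrouping of F is equal, so read the s-inputs in written order.
F(s2, s5, s4) reduces to s2 * s5 * s4
F(s3, F(s2, s5, s4), s1) reduces to s3 * s2 * s5 * s4 * s1

s3 * s2 * s5 * s4 * s1


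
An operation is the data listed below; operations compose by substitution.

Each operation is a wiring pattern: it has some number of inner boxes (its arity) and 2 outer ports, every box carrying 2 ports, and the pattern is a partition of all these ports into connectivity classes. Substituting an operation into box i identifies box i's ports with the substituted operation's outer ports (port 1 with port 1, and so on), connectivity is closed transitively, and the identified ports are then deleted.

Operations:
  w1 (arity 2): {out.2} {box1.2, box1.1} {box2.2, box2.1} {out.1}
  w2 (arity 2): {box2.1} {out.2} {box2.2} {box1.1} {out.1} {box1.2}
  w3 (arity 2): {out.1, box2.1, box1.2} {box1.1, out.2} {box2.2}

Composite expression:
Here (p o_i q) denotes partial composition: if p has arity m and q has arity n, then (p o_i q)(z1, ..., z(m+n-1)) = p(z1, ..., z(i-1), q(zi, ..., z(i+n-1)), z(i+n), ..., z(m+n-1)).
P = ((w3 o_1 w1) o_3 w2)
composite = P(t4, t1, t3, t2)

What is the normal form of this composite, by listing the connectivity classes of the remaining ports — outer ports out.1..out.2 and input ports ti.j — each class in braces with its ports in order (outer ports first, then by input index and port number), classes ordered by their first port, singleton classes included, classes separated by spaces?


{out.1} {out.2} {t1.1, t1.2} {t2.1} {t2.2} {t3.1} {t3.2} {t4.1, t4.2}

Substituting into w3 glues patterns; closure does the rest.
composing w1 on (t4, t1), with out.j its own outer ports: {out.1} {out.2} {t1.1, t1.2} {t4.1, t4.2}
composing w2 on (t3, t2), with out.j its own outer ports: {out.1} {out.2} {t2.1} {t2.2} {t3.1} {t3.2}
composing w3 on (t4, t1, t3, t2), with out.j its own outer ports: {out.1} {out.2} {t1.1, t1.2} {t2.1} {t2.2} {t3.1} {t3.2} {t4.1, t4.2}


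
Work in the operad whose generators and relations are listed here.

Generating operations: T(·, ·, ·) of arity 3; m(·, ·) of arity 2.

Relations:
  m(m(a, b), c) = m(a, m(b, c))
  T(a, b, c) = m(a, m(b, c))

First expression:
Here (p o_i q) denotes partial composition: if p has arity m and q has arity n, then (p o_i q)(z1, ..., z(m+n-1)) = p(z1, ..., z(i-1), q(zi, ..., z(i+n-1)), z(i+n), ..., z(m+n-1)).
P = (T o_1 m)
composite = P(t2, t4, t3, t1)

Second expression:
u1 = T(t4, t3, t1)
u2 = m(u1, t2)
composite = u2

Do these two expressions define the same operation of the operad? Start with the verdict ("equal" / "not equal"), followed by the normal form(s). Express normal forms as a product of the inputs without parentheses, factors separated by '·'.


not equal — first t2 · t4 · t3 · t1, second t4 · t3 · t1 · t2

The first composite normalizes to t2 · t4 · t3 · t1
The second composite normalizes to t4 · t3 · t1 · t2
The forms do not match — not equal.


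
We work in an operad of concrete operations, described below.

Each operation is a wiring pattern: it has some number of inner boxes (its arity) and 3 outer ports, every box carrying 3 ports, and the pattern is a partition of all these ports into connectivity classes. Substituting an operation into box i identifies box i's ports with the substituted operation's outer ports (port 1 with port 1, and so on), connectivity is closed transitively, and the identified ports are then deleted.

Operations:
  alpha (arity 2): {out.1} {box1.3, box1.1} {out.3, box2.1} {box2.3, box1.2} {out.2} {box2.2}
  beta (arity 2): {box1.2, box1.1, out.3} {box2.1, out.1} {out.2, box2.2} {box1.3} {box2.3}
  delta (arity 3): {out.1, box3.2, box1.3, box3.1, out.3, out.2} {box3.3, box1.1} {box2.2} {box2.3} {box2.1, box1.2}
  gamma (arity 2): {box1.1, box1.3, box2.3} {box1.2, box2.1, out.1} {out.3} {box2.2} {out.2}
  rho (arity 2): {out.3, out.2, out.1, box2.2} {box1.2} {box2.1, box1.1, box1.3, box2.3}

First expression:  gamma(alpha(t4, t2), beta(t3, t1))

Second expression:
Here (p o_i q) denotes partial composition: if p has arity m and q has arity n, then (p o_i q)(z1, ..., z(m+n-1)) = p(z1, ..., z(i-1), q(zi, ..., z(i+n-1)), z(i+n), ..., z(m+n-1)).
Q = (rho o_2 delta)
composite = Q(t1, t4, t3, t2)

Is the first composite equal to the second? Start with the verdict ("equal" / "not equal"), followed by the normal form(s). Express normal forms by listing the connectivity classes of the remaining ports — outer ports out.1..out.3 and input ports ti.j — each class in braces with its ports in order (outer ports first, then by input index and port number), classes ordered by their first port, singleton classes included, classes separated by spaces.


not equal: they reduce to {out.1, t1.1} {out.2} {out.3} {t1.2} {t1.3} {t2.1, t3.1, t3.2} {t2.2} {t2.3, t4.2} {t3.3} {t4.1, t4.3} and {out.1, out.2, out.3, t1.1, t1.3, t2.1, t2.2, t4.3} {t1.2} {t2.3, t4.1} {t3.1, t4.2} {t3.2} {t3.3}

Reducing the first expression gives {out.1, t1.1} {out.2} {out.3} {t1.2} {t1.3} {t2.1, t3.1, t3.2} {t2.2} {t2.3, t4.2} {t3.3} {t4.1, t4.3}
Reducing the second expression gives {out.1, out.2, out.3, t1.1, t1.3, t2.1, t2.2, t4.3} {t1.2} {t2.3, t4.1} {t3.1, t4.2} {t3.2} {t3.3}
No match — not equal.


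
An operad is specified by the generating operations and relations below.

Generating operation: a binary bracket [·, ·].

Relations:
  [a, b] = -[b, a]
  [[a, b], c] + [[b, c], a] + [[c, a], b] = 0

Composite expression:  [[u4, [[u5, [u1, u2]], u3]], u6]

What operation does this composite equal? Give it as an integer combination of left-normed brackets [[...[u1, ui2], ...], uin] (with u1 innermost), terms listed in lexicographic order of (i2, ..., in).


[[[[[u1, u2], u5], u3], u4], u6]

A multilinear Lie element is pinned by u1-initial words (u1 innermost).
Composite bracket: [[u4, [[u5, [u1, u2]], u3]], u6]
Each bracket splits as ab - ba, giving 32 signed words (2^5 = 32).
The u1-initial words carry the normal form:
  sign of u1u2u5u3u4u6 is +1, so it contributes +[[[[[u1, u2], u5], u3], u4], u6]


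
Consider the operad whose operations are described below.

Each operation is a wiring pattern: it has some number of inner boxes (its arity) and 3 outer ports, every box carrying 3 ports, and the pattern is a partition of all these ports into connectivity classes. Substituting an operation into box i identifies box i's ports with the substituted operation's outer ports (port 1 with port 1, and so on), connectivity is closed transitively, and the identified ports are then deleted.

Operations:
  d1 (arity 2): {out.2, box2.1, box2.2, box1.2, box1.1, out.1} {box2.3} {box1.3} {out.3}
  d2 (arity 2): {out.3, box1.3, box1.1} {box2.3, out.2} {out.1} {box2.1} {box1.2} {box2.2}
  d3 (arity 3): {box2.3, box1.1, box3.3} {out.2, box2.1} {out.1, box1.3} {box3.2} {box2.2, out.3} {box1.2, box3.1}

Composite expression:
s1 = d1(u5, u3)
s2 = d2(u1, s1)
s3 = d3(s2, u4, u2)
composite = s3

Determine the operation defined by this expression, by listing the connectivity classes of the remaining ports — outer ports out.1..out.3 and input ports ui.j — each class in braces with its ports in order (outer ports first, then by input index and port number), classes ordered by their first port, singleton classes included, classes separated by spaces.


{out.1, u1.1, u1.3} {out.2, u4.1} {out.3, u4.2} {u1.2} {u2.1} {u2.2} {u2.3, u4.3} {u3.1, u3.2, u5.1, u5.2} {u3.3} {u5.3}

Treat the ports identified at d3 as solder joints: merge, then drop.
stage d1: inputs (u5, u3), connectivity {out.1, out.2, u3.1, u3.2, u5.1, u5.2} {out.3} {u3.3} {u5.3}, out.j its boundary
stage d2: inputs (u1, u5, u3), connectivity {out.1} {out.2} {out.3, u1.1, u1.3} {u1.2} {u3.1, u3.2, u5.1, u5.2} {u3.3} {u5.3}, out.j its boundary
stage d3: inputs (u1, u5, u3, u4, u2), connectivity {out.1, u1.1, u1.3} {out.2, u4.1} {out.3, u4.2} {u1.2} {u2.1} {u2.2} {u2.3, u4.3} {u3.1, u3.2, u5.1, u5.2} {u3.3} {u5.3}, out.j its boundary


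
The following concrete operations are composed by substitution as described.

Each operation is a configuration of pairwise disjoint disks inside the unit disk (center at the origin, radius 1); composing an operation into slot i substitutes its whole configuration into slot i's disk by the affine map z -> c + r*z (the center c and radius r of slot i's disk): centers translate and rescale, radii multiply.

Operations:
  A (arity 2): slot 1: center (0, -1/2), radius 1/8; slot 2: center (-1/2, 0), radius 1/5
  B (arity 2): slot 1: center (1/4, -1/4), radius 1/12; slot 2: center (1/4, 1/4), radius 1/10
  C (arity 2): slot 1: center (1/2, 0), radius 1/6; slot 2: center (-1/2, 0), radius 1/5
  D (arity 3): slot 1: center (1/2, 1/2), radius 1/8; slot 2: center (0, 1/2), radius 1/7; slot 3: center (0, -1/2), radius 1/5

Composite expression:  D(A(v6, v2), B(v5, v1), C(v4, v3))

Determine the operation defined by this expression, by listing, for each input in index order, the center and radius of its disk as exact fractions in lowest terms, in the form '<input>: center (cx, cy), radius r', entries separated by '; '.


v1: center (1/28, 15/28), radius 1/70; v2: center (7/16, 1/2), radius 1/40; v3: center (-1/10, -1/2), radius 1/25; v4: center (1/10, -1/2), radius 1/30; v5: center (1/28, 13/28), radius 1/84; v6: center (1/2, 7/16), radius 1/64

Follow each v-input down from D: c' goes to c + r*c', radius to r*r'.
v6 passes through 2 substitutions, ending at center (1/2, 7/16), radius 1/64
v2 passes through 2 substitutions, ending at center (7/16, 1/2), radius 1/40
v5 passes through 2 substitutions, ending at center (1/28, 13/28), radius 1/84
v1 passes through 2 substitutions, ending at center (1/28, 15/28), radius 1/70
v4 passes through 2 substitutions, ending at center (1/10, -1/2), radius 1/30
v3 passes through 2 substitutions, ending at center (-1/10, -1/2), radius 1/25


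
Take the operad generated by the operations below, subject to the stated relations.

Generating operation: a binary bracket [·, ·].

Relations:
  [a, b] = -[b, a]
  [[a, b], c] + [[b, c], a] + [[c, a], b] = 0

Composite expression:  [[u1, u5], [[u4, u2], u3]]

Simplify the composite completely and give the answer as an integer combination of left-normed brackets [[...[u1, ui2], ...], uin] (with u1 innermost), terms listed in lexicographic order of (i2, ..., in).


-[[[[u1, u5], u2], u4], u3] + [[[[u1, u5], u3], u2], u4] - [[[[u1, u5], u3], u4], u2] + [[[[u1, u5], u4], u2], u3]

Antisymmetry and Jacobi reduce to u1-anchored left-normed brackets.
Composite bracket: [[u1, u5], [[u4, u2], u3]]
Full expansion: 16 signed words from ab - ba (2^4 = 16).
Keep just the words that open with u1:
  u1u5u2u4u3 appears with sign -1, giving the term -[[[[u1, u5], u2], u4], u3]
  u1u5u3u2u4 appears with sign +1, giving the term +[[[[u1, u5], u3], u2], u4]
  u1u5u3u4u2 appears with sign -1, giving the term -[[[[u1, u5], u3], u4], u2]
  u1u5u4u2u3 appears with sign +1, giving the term +[[[[u1, u5], u4], u2], u3]


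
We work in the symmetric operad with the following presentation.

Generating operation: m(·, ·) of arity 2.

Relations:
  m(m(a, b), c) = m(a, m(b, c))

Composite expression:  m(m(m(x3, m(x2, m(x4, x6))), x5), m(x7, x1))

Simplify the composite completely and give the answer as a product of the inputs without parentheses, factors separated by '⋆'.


Under associativity of m, the answer is the x's in reading order.
m(x4, x6) collapses to x4 ⋆ x6
m(x2, m(x4, x6)) collapses to x2 ⋆ x4 ⋆ x6
m(x3, m(x2, m(x4, x6))) collapses to x3 ⋆ x2 ⋆ x4 ⋆ x6
m(m(x3, m(x2, m(x4, x6))), x5) collapses to x3 ⋆ x2 ⋆ x4 ⋆ x6 ⋆ x5
m(x7, x1) collapses to x7 ⋆ x1
m(m(m(x3, m(x2, m(x4, x6))), x5), m(x7, x1)) collapses to x3 ⋆ x2 ⋆ x4 ⋆ x6 ⋆ x5 ⋆ x7 ⋆ x1

x3 ⋆ x2 ⋆ x4 ⋆ x6 ⋆ x5 ⋆ x7 ⋆ x1


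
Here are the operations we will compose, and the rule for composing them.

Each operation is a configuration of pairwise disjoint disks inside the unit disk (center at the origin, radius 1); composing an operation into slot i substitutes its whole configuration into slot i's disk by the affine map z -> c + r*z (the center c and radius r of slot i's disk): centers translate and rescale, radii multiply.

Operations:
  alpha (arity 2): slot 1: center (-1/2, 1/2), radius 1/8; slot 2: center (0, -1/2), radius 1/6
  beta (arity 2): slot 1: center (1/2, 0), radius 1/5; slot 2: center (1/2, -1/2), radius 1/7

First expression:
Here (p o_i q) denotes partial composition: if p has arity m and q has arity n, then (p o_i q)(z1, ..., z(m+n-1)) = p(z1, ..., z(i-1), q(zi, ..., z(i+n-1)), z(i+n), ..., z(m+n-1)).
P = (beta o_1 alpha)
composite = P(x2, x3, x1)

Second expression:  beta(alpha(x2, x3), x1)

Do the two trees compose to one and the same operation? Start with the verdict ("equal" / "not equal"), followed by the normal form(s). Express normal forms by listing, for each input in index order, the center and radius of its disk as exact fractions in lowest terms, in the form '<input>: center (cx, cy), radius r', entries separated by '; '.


equal; both compose to x1: center (1/2, -1/2), radius 1/7; x2: center (2/5, 1/10), radius 1/40; x3: center (1/2, -1/10), radius 1/30

In normal form, the first expression is x1: center (1/2, -1/2), radius 1/7; x2: center (2/5, 1/10), radius 1/40; x3: center (1/2, -1/10), radius 1/30
In normal form, the second expression is x1: center (1/2, -1/2), radius 1/7; x2: center (2/5, 1/10), radius 1/40; x3: center (1/2, -1/10), radius 1/30
Same normal form: equal.


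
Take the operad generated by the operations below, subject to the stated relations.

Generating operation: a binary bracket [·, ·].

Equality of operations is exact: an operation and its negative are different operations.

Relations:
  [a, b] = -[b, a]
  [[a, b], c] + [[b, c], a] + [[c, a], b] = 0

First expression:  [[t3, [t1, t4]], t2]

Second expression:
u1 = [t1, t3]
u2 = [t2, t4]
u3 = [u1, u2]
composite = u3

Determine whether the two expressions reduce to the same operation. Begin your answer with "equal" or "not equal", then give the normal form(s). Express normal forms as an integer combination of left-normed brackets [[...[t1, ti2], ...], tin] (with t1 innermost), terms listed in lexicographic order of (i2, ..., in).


not equal: they reduce to -[[[t1, t4], t3], t2] and [[[t1, t3], t2], t4] - [[[t1, t3], t4], t2]

The first expression reduces to -[[[t1, t4], t3], t2]
The second expression reduces to [[[t1, t3], t2], t4] - [[[t1, t3], t4], t2]
Different reductions; not equal.


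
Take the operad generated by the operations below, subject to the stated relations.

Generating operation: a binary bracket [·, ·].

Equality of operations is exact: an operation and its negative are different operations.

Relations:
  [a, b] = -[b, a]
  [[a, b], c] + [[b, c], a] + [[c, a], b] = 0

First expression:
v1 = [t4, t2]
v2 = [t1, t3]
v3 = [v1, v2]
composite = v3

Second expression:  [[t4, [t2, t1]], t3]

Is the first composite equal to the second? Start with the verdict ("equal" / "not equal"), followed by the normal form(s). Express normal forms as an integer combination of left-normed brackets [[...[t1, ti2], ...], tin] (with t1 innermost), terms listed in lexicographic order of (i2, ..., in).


not equal: they reduce to [[[t1, t3], t2], t4] - [[[t1, t3], t4], t2] and [[[t1, t2], t4], t3]

Reducing the first expression gives [[[t1, t3], t2], t4] - [[[t1, t3], t4], t2]
Reducing the second expression gives [[[t1, t2], t4], t3]
No match — not equal.


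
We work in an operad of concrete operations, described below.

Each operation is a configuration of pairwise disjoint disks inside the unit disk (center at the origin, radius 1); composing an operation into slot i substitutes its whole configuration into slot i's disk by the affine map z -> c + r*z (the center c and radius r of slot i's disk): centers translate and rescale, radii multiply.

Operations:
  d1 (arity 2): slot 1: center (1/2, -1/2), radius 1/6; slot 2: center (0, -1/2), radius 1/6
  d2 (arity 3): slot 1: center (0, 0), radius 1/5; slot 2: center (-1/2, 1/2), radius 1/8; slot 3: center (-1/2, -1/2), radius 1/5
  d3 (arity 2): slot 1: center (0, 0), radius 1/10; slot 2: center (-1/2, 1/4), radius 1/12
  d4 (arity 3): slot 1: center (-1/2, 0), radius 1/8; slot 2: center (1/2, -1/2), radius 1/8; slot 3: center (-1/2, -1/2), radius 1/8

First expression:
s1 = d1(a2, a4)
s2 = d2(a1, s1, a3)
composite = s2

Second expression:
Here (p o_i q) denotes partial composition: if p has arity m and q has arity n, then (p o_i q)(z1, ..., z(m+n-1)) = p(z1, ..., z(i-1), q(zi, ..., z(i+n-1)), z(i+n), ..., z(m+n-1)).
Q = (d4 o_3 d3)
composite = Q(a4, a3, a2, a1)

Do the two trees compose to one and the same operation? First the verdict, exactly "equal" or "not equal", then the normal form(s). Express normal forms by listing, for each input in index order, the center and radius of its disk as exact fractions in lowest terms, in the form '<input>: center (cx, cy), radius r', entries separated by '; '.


not equal: they reduce to a1: center (0, 0), radius 1/5; a2: center (-7/16, 7/16), radius 1/48; a3: center (-1/2, -1/2), radius 1/5; a4: center (-1/2, 7/16), radius 1/48 and a1: center (-9/16, -15/32), radius 1/96; a2: center (-1/2, -1/2), radius 1/80; a3: center (1/2, -1/2), radius 1/8; a4: center (-1/2, 0), radius 1/8


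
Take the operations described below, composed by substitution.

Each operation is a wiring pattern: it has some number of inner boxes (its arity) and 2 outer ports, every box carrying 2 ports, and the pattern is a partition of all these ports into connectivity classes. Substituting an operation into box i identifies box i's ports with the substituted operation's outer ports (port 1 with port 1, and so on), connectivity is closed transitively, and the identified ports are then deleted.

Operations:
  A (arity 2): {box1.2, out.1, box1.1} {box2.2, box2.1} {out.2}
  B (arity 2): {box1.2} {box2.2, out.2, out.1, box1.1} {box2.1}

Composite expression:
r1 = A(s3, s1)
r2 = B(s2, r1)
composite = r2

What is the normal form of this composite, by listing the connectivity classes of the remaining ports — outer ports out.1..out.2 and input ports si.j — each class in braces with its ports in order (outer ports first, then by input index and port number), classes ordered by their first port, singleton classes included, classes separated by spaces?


Two ports join when wires chain via B-identified ports.
the subtree at A composes to {out.1, s3.1, s3.2} {out.2} {s1.1, s1.2} on (s3, s1); out.j = own outer ports
the subtree at B composes to {out.1, out.2, s2.1} {s1.1, s1.2} {s2.2} {s3.1, s3.2} on (s2, s3, s1); out.j = own outer ports

{out.1, out.2, s2.1} {s1.1, s1.2} {s2.2} {s3.1, s3.2}


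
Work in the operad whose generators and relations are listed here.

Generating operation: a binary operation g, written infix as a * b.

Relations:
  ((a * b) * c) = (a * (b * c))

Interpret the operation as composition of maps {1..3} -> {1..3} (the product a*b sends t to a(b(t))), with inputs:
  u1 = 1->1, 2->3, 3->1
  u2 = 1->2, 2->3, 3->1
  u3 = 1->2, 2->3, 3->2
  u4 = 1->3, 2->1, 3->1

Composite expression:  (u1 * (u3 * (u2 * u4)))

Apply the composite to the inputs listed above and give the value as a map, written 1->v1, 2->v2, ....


1->3, 2->1, 3->1

(u2 * u4) = 1->1, 2->2, 3->2
(u3 * (u2 * u4)) = 1->2, 2->3, 3->3
(u1 * (u3 * (u2 * u4))) = 1->3, 2->1, 3->1


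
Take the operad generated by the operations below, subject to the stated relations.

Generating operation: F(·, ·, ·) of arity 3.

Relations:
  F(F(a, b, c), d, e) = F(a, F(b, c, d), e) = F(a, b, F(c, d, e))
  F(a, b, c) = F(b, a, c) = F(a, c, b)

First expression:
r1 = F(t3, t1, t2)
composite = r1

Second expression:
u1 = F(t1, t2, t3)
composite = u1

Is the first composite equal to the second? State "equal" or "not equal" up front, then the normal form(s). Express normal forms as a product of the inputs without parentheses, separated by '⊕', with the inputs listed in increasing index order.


equal: each reduces to t1 ⊕ t2 ⊕ t3

The first expression reduces to t1 ⊕ t2 ⊕ t3
The second expression reduces to t1 ⊕ t2 ⊕ t3
The forms coincide; equal.
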